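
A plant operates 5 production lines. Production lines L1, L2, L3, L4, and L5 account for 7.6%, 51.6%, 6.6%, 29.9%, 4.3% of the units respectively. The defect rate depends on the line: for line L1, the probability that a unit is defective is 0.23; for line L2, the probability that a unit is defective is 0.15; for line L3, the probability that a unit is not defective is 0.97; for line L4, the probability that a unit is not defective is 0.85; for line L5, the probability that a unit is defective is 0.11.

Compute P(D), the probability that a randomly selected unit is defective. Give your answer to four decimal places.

P(D|L3) = 1 − 0.97 = 0.03.
P(D|L4) = 1 − 0.85 = 0.15.
Summing over the partition,
P(D) = P(D|L1)·P(L1) + P(D|L2)·P(L2) + P(D|L3)·P(L3) + P(D|L4)·P(L4) + P(D|L5)·P(L5)
      = 0.23·0.076 + 0.15·0.516 + 0.03·0.066 + 0.15·0.299 + 0.11·0.043
      = 0.01748 + 0.0774 + 0.00198 + 0.04485 + 0.00473 = 0.14644

0.1464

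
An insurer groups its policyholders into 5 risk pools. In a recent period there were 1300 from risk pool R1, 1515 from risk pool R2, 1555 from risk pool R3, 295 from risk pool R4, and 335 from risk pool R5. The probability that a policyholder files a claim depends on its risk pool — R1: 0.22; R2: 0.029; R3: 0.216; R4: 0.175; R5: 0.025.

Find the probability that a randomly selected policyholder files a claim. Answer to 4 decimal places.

Total: 1300 + 1515 + 1555 + 295 + 335 = 5000.
P(R1) = 1300/5000 = 0.26. P(R2) = 1515/5000 = 0.303. P(R3) = 1555/5000 = 0.311. P(R4) = 295/5000 = 0.059. P(R5) = 335/5000 = 0.067.
P(C) = P(C|R1)·P(R1) + P(C|R2)·P(R2) + P(C|R3)·P(R3) + P(C|R4)·P(R4) + P(C|R5)·P(R5)
      = 0.22·0.26 + 0.029·0.303 + 0.216·0.311 + 0.175·0.059 + 0.025·0.067
      = 0.0572 + 0.008787 + 0.067176 + 0.010325 + 0.001675 = 0.145163

P(C) ≈ 0.1452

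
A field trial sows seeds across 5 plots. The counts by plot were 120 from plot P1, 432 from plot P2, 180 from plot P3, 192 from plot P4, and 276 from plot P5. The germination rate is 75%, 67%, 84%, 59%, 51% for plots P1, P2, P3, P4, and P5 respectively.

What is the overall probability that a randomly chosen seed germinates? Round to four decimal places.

P(G) ≈ 0.6539

Total: 120 + 432 + 180 + 192 + 276 = 1200.
P(P1) = 120/1200 = 0.1. P(P2) = 432/1200 = 0.36. P(P3) = 180/1200 = 0.15. P(P4) = 192/1200 = 0.16. P(P5) = 276/1200 = 0.23.
P(G) = P(G|P1)·P(P1) + P(G|P2)·P(P2) + P(G|P3)·P(P3) + P(G|P4)·P(P4) + P(G|P5)·P(P5)
      = 0.75·0.1 + 0.67·0.36 + 0.84·0.15 + 0.59·0.16 + 0.51·0.23
      = 0.075 + 0.2412 + 0.126 + 0.0944 + 0.1173 = 0.6539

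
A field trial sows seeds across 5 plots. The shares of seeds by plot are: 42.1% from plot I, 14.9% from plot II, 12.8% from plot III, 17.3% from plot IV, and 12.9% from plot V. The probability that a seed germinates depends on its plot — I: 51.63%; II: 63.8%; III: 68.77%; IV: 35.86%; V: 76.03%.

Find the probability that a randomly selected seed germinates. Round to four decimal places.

P(G) ≈ 0.5606

P(G) = P(G|I)·P(I) + P(G|II)·P(II) + P(G|III)·P(III) + P(G|IV)·P(IV) + P(G|V)·P(V)
      = 0.5163·0.421 + 0.638·0.149 + 0.6877·0.128 + 0.3586·0.173 + 0.7603·0.129
      = 0.2173623 + 0.095062 + 0.0880256 + 0.0620378 + 0.0980787 = 0.5605664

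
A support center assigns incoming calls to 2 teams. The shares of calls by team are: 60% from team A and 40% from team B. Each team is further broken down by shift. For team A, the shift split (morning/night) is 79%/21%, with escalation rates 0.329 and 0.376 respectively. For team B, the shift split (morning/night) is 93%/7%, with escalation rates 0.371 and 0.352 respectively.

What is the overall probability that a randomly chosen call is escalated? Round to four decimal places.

0.3512

P(E|A) = 0.79·0.329 + 0.21·0.376 = 0.25991 + 0.07896 = 0.33887
P(E|B) = 0.93·0.371 + 0.07·0.352 = 0.34503 + 0.02464 = 0.36967
Then overall,
P(E) = 0.6·0.33887 + 0.4·0.36967
      = 0.203322 + 0.147868 = 0.35119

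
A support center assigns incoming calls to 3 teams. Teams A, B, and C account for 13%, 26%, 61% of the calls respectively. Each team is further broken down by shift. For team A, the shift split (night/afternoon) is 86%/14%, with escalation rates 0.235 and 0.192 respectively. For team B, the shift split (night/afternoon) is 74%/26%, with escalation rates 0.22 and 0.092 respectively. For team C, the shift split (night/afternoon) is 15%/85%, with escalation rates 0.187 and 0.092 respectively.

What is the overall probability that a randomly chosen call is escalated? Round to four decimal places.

P(E|A) = 0.86·0.235 + 0.14·0.192 = 0.2021 + 0.02688 = 0.22898
P(E|B) = 0.74·0.22 + 0.26·0.092 = 0.1628 + 0.02392 = 0.18672
P(E|C) = 0.15·0.187 + 0.85·0.092 = 0.02805 + 0.0782 = 0.10625
Then overall,
P(E) = 0.13·0.22898 + 0.26·0.18672 + 0.61·0.10625
      = 0.0297674 + 0.0485472 + 0.0648125 = 0.1431271

0.1431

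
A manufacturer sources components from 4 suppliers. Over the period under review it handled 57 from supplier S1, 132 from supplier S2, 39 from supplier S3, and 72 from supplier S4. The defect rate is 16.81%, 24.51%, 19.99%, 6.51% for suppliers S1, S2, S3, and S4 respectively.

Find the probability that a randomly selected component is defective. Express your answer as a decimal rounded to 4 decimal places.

Total: 57 + 132 + 39 + 72 = 300.
P(S1) = 57/300 = 0.19. P(S2) = 132/300 = 0.44. P(S3) = 39/300 = 0.13. P(S4) = 72/300 = 0.24.
P(D) = P(D|S1)·P(S1) + P(D|S2)·P(S2) + P(D|S3)·P(S3) + P(D|S4)·P(S4)
      = 0.1681·0.19 + 0.2451·0.44 + 0.1999·0.13 + 0.0651·0.24
      = 0.031939 + 0.107844 + 0.025987 + 0.015624 = 0.181394

0.1814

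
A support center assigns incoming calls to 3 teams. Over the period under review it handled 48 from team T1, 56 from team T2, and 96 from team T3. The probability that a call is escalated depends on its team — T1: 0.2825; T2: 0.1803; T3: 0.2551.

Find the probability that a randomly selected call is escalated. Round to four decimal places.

0.2407

Total: 48 + 56 + 96 = 200.
P(T1) = 48/200 = 0.24. P(T2) = 56/200 = 0.28. P(T3) = 96/200 = 0.48.
P(E) = P(E|T1)·P(T1) + P(E|T2)·P(T2) + P(E|T3)·P(T3)
      = 0.2825·0.24 + 0.1803·0.28 + 0.2551·0.48
      = 0.0678 + 0.050484 + 0.122448 = 0.240732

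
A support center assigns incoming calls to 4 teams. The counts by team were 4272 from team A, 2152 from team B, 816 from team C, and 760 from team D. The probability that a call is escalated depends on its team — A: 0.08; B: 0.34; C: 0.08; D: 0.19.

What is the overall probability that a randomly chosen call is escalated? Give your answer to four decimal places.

Total: 4272 + 2152 + 816 + 760 = 8000.
P(A) = 4272/8000 = 0.534. P(B) = 2152/8000 = 0.269. P(C) = 816/8000 = 0.102. P(D) = 760/8000 = 0.095.
P(E) = P(E|A)·P(A) + P(E|B)·P(B) + P(E|C)·P(C) + P(E|D)·P(D)
      = 0.08·0.534 + 0.34·0.269 + 0.08·0.102 + 0.19·0.095
      = 0.04272 + 0.09146 + 0.00816 + 0.01805 = 0.16039

P(E) ≈ 0.1604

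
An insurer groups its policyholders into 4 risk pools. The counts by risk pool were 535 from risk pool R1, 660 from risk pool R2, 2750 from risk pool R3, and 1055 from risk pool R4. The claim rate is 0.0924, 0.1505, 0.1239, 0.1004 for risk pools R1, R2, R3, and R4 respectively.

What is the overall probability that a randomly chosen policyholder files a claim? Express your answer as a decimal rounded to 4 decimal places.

0.1191

Total: 535 + 660 + 2750 + 1055 = 5000.
P(R1) = 535/5000 = 0.107. P(R2) = 660/5000 = 0.132. P(R3) = 2750/5000 = 0.55. P(R4) = 1055/5000 = 0.211.
Summing over the partition,
P(C) = P(C|R1)·P(R1) + P(C|R2)·P(R2) + P(C|R3)·P(R3) + P(C|R4)·P(R4)
      = 0.0924·0.107 + 0.1505·0.132 + 0.1239·0.55 + 0.1004·0.211
      = 0.0098868 + 0.019866 + 0.068145 + 0.0211844 = 0.1190822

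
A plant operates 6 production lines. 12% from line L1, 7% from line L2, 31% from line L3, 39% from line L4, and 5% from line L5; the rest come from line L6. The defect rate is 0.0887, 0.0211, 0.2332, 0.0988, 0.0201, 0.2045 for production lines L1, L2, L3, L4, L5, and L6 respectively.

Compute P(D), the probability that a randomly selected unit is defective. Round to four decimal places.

0.1362

P(L6) = 1 − (0.12 + 0.07 + 0.31 + 0.39 + 0.05) = 0.06.
P(D) = P(D|L1)·P(L1) + P(D|L2)·P(L2) + P(D|L3)·P(L3) + P(D|L4)·P(L4) + P(D|L5)·P(L5) + P(D|L6)·P(L6)
      = 0.0887·0.12 + 0.0211·0.07 + 0.2332·0.31 + 0.0988·0.39 + 0.0201·0.05 + 0.2045·0.06
      = 0.010644 + 0.001477 + 0.072292 + 0.038532 + 0.001005 + 0.01227 = 0.13622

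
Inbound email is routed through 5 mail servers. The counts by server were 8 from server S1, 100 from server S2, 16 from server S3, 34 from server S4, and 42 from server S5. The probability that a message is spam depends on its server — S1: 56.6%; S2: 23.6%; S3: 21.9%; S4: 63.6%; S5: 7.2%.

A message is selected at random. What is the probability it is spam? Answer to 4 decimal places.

P(S) ≈ 0.2814

Total: 8 + 100 + 16 + 34 + 42 = 200.
P(S1) = 8/200 = 0.04. P(S2) = 100/200 = 0.5. P(S3) = 16/200 = 0.08. P(S4) = 34/200 = 0.17. P(S5) = 42/200 = 0.21.
By the law of total probability,
P(S) = P(S|S1)·P(S1) + P(S|S2)·P(S2) + P(S|S3)·P(S3) + P(S|S4)·P(S4) + P(S|S5)·P(S5)
      = 0.566·0.04 + 0.236·0.5 + 0.219·0.08 + 0.636·0.17 + 0.072·0.21
      = 0.02264 + 0.118 + 0.01752 + 0.10812 + 0.01512 = 0.2814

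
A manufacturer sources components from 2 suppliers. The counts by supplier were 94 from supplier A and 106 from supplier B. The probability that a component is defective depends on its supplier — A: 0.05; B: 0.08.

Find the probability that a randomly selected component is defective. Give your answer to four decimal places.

P(D) ≈ 0.0659

Total: 94 + 106 = 200.
P(A) = 94/200 = 0.47. P(B) = 106/200 = 0.53.
Using total probability over the partition,
P(D) = P(D|A)·P(A) + P(D|B)·P(B)
      = 0.05·0.47 + 0.08·0.53
      = 0.0235 + 0.0424 = 0.0659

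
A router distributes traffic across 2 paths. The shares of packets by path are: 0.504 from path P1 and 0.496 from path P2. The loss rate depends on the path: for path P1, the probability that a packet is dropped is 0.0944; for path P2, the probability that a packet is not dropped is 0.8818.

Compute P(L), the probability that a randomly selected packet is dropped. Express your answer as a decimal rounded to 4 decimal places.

P(L|P2) = 1 − 0.8818 = 0.1182.
Using total probability over the partition,
P(L) = P(L|P1)·P(P1) + P(L|P2)·P(P2)
      = 0.0944·0.504 + 0.1182·0.496
      = 0.0475776 + 0.0586272 = 0.1062048

P(L) ≈ 0.1062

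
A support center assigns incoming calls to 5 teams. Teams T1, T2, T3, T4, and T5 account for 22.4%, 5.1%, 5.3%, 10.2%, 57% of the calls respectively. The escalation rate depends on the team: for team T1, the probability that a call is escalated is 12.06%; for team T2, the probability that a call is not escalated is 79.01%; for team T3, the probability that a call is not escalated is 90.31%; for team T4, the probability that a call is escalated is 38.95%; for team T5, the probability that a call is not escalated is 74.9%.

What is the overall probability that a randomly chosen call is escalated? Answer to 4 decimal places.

P(E) ≈ 0.2257

P(E|T2) = 1 − 0.7901 = 0.2099.
P(E|T3) = 1 − 0.9031 = 0.0969.
P(E|T5) = 1 − 0.749 = 0.251.
P(E) = P(E|T1)·P(T1) + P(E|T2)·P(T2) + P(E|T3)·P(T3) + P(E|T4)·P(T4) + P(E|T5)·P(T5)
      = 0.1206·0.224 + 0.2099·0.051 + 0.0969·0.053 + 0.3895·0.102 + 0.251·0.57
      = 0.0270144 + 0.0107049 + 0.0051357 + 0.039729 + 0.14307 = 0.225654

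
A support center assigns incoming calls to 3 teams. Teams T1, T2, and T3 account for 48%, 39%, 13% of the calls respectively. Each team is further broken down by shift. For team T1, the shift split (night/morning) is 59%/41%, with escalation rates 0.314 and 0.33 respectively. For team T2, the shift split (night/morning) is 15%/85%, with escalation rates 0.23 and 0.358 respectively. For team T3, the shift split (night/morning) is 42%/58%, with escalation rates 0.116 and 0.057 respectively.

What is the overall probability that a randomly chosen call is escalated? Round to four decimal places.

P(E) ≈ 0.2966

P(E|T1) = 0.59·0.314 + 0.41·0.33 = 0.18526 + 0.1353 = 0.32056
P(E|T2) = 0.15·0.23 + 0.85·0.358 = 0.0345 + 0.3043 = 0.3388
P(E|T3) = 0.42·0.116 + 0.58·0.057 = 0.04872 + 0.03306 = 0.08178
By total probability over the outer partition,
P(E) = 0.48·0.32056 + 0.39·0.3388 + 0.13·0.08178
      = 0.1538688 + 0.132132 + 0.0106314 = 0.2966322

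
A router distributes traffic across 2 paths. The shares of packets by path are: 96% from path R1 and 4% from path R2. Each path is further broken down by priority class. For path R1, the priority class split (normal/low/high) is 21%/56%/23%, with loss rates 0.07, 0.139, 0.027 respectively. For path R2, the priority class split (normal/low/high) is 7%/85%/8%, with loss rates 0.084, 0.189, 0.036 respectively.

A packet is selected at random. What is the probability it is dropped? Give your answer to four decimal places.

P(L|R1) = 0.21·0.07 + 0.56·0.139 + 0.23·0.027 = 0.0147 + 0.07784 + 0.00621 = 0.09875
P(L|R2) = 0.07·0.084 + 0.85·0.189 + 0.08·0.036 = 0.00588 + 0.16065 + 0.00288 = 0.16941
By total probability over the outer partition,
P(L) = 0.96·0.09875 + 0.04·0.16941
      = 0.0948 + 0.0067764 = 0.1015764

0.1016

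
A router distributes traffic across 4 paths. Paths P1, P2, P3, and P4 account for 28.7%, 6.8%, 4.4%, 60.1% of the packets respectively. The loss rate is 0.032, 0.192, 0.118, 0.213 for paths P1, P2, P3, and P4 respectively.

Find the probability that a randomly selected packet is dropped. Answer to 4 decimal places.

P(L) = P(L|P1)·P(P1) + P(L|P2)·P(P2) + P(L|P3)·P(P3) + P(L|P4)·P(P4)
      = 0.032·0.287 + 0.192·0.068 + 0.118·0.044 + 0.213·0.601
      = 0.009184 + 0.013056 + 0.005192 + 0.128013 = 0.155445

0.1554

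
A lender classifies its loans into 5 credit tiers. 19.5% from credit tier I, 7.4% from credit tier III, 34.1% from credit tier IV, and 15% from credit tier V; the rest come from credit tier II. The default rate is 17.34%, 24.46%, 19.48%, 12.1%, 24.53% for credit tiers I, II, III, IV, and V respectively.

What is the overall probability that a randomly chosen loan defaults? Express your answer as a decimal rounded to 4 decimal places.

0.1850

P(II) = 1 − (0.195 + 0.074 + 0.341 + 0.15) = 0.24.
P(D) = P(D|I)·P(I) + P(D|II)·P(II) + P(D|III)·P(III) + P(D|IV)·P(IV) + P(D|V)·P(V)
      = 0.1734·0.195 + 0.2446·0.24 + 0.1948·0.074 + 0.121·0.341 + 0.2453·0.15
      = 0.033813 + 0.058704 + 0.0144152 + 0.041261 + 0.036795 = 0.1849882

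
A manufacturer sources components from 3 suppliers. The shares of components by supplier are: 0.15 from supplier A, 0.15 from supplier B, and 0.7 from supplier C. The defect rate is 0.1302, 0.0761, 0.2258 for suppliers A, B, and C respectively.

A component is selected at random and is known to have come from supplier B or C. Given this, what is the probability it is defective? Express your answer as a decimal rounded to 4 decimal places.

Let S = {B, C}.
P(S) = 0.15 + 0.7 = 0.85.
P(D ∩ S) = 0.0761·0.15 + 0.2258·0.7 = 0.011415 + 0.15806 = 0.169475.
P(D | S) = 0.169475 / 0.85 = 0.199382…

P(D|S) ≈ 0.1994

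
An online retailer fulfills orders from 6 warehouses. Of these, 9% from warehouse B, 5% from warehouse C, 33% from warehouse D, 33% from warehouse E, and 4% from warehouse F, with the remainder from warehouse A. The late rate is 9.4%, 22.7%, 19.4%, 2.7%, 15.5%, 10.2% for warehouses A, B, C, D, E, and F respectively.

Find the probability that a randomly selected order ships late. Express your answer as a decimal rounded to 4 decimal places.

P(A) = 1 − (0.09 + 0.05 + 0.33 + 0.33 + 0.04) = 0.16.
P(L) = P(L|A)·P(A) + P(L|B)·P(B) + P(L|C)·P(C) + P(L|D)·P(D) + P(L|E)·P(E) + P(L|F)·P(F)
      = 0.094·0.16 + 0.227·0.09 + 0.194·0.05 + 0.027·0.33 + 0.155·0.33 + 0.102·0.04
      = 0.01504 + 0.02043 + 0.0097 + 0.00891 + 0.05115 + 0.00408 = 0.10931

P(L) ≈ 0.1093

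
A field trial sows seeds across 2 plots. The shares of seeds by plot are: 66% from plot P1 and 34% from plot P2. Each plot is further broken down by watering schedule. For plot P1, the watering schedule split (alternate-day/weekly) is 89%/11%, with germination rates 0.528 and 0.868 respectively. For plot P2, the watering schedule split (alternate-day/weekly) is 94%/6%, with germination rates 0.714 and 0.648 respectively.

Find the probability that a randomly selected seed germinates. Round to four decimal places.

P(G|P1) = 0.89·0.528 + 0.11·0.868 = 0.46992 + 0.09548 = 0.5654
P(G|P2) = 0.94·0.714 + 0.06·0.648 = 0.67116 + 0.03888 = 0.71004
By total probability over the outer partition,
P(G) = 0.66·0.5654 + 0.34·0.71004
      = 0.373164 + 0.2414136 = 0.6145776

P(G) ≈ 0.6146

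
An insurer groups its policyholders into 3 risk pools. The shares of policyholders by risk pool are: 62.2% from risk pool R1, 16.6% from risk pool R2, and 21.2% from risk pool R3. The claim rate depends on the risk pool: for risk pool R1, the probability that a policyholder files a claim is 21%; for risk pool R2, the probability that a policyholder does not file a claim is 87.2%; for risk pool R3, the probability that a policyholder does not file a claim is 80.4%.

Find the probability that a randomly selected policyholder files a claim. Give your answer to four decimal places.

P(C) ≈ 0.1934

P(C|R2) = 1 − 0.872 = 0.128.
P(C|R3) = 1 − 0.804 = 0.196.
P(C) = P(C|R1)·P(R1) + P(C|R2)·P(R2) + P(C|R3)·P(R3)
      = 0.21·0.622 + 0.128·0.166 + 0.196·0.212
      = 0.13062 + 0.021248 + 0.041552 = 0.19342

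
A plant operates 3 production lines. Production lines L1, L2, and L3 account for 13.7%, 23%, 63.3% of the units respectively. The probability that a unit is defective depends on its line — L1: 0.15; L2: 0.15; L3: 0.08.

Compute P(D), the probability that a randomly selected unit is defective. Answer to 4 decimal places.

Using total probability over the partition,
P(D) = P(D|L1)·P(L1) + P(D|L2)·P(L2) + P(D|L3)·P(L3)
      = 0.15·0.137 + 0.15·0.23 + 0.08·0.633
      = 0.02055 + 0.0345 + 0.05064 = 0.10569

0.1057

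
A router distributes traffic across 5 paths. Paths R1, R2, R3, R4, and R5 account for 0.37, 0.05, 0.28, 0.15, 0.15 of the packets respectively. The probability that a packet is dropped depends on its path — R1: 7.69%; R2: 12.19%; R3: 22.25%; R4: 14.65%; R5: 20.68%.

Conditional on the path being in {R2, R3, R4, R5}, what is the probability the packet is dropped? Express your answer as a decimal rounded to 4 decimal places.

Let S = {R2, R3, R4, R5}.
P(S) = 0.05 + 0.28 + 0.15 + 0.15 = 0.63.
P(L ∩ S) = 0.1219·0.05 + 0.2225·0.28 + 0.1465·0.15 + 0.2068·0.15 = 0.006095 + 0.0623 + 0.021975 + 0.03102 = 0.12139.
P(L | S) = 0.12139 / 0.63 = 0.192683…

P(L|S) ≈ 0.1927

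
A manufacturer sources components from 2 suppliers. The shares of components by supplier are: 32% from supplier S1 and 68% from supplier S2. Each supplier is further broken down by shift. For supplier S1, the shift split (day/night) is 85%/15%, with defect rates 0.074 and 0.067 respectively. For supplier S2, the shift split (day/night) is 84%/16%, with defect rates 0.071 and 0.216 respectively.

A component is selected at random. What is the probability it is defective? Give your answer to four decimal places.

0.0874

P(D|S1) = 0.85·0.074 + 0.15·0.067 = 0.0629 + 0.01005 = 0.07295
P(D|S2) = 0.84·0.071 + 0.16·0.216 = 0.05964 + 0.03456 = 0.0942
Then overall,
P(D) = 0.32·0.07295 + 0.68·0.0942
      = 0.023344 + 0.064056 = 0.0874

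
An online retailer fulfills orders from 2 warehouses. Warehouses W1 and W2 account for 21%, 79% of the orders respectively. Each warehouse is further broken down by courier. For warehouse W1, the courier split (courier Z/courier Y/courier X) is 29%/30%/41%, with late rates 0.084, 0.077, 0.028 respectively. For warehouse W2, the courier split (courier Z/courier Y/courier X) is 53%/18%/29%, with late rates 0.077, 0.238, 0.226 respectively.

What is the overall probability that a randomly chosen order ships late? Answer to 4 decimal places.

P(L) ≈ 0.1302

P(L|W1) = 0.29·0.084 + 0.3·0.077 + 0.41·0.028 = 0.02436 + 0.0231 + 0.01148 = 0.05894
P(L|W2) = 0.53·0.077 + 0.18·0.238 + 0.29·0.226 = 0.04081 + 0.04284 + 0.06554 = 0.14919
Then overall,
P(L) = 0.21·0.05894 + 0.79·0.14919
      = 0.0123774 + 0.1178601 = 0.1302375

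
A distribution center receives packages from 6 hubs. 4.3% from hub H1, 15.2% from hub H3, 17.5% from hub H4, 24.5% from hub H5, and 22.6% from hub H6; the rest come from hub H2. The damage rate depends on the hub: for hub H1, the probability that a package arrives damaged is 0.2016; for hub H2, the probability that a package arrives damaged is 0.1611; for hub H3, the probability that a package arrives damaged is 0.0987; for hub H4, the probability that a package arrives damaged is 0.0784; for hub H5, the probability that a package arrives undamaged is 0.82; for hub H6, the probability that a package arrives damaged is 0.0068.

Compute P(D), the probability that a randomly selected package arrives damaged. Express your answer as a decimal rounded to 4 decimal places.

0.1086

P(H2) = 1 − (0.043 + 0.152 + 0.175 + 0.245 + 0.226) = 0.159.
P(D|H5) = 1 − 0.82 = 0.18.
P(D) = P(D|H1)·P(H1) + P(D|H2)·P(H2) + P(D|H3)·P(H3) + P(D|H4)·P(H4) + P(D|H5)·P(H5) + P(D|H6)·P(H6)
      = 0.2016·0.043 + 0.1611·0.159 + 0.0987·0.152 + 0.0784·0.175 + 0.18·0.245 + 0.0068·0.226
      = 0.0086688 + 0.0256149 + 0.0150024 + 0.01372 + 0.0441 + 0.0015368 = 0.1086429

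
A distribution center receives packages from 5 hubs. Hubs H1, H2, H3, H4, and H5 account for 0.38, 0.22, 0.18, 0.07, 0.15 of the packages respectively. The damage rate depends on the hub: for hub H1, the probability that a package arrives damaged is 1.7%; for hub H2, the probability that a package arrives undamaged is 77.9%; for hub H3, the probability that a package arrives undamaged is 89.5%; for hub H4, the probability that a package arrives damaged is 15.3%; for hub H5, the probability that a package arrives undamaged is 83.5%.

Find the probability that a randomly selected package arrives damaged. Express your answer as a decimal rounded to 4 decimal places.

P(D|H2) = 1 − 0.779 = 0.221.
P(D|H3) = 1 − 0.895 = 0.105.
P(D|H5) = 1 − 0.835 = 0.165.
Summing over the partition,
P(D) = P(D|H1)·P(H1) + P(D|H2)·P(H2) + P(D|H3)·P(H3) + P(D|H4)·P(H4) + P(D|H5)·P(H5)
      = 0.017·0.38 + 0.221·0.22 + 0.105·0.18 + 0.153·0.07 + 0.165·0.15
      = 0.00646 + 0.04862 + 0.0189 + 0.01071 + 0.02475 = 0.10944

0.1094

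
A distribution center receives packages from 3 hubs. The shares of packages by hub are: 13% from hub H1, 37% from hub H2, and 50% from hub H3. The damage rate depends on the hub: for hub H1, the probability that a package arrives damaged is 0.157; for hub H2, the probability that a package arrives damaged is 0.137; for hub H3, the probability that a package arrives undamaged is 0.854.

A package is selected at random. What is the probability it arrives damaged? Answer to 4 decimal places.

P(D|H3) = 1 − 0.854 = 0.146.
Summing over the partition,
P(D) = P(D|H1)·P(H1) + P(D|H2)·P(H2) + P(D|H3)·P(H3)
      = 0.157·0.13 + 0.137·0.37 + 0.146·0.5
      = 0.02041 + 0.05069 + 0.073 = 0.1441

0.1441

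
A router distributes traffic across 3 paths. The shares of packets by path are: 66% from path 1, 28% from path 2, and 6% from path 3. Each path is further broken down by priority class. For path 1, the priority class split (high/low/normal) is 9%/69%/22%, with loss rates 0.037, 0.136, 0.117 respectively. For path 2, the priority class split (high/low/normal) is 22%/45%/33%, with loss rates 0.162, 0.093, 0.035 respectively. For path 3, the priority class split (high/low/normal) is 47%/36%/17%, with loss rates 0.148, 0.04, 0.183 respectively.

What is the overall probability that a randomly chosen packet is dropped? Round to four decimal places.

P(L|1) = 0.09·0.037 + 0.69·0.136 + 0.22·0.117 = 0.00333 + 0.09384 + 0.02574 = 0.12291
P(L|2) = 0.22·0.162 + 0.45·0.093 + 0.33·0.035 = 0.03564 + 0.04185 + 0.01155 = 0.08904
P(L|3) = 0.47·0.148 + 0.36·0.04 + 0.17·0.183 = 0.06956 + 0.0144 + 0.03111 = 0.11507
Then overall,
P(L) = 0.66·0.12291 + 0.28·0.08904 + 0.06·0.11507
      = 0.0811206 + 0.0249312 + 0.0069042 = 0.112956

0.1130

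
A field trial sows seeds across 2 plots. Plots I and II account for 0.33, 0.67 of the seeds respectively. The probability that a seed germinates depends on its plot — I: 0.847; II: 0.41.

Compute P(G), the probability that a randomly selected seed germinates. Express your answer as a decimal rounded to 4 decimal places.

P(G) ≈ 0.5542

P(G) = P(G|I)·P(I) + P(G|II)·P(II)
      = 0.847·0.33 + 0.41·0.67
      = 0.27951 + 0.2747 = 0.55421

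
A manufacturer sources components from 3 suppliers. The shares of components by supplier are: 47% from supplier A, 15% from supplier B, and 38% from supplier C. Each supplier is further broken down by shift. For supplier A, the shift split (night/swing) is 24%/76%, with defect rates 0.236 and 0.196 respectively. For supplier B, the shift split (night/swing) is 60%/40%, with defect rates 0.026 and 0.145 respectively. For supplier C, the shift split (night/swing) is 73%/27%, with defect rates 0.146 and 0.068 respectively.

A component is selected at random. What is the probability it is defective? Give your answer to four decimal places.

P(D|A) = 0.24·0.236 + 0.76·0.196 = 0.05664 + 0.14896 = 0.2056
P(D|B) = 0.6·0.026 + 0.4·0.145 = 0.0156 + 0.058 = 0.0736
P(D|C) = 0.73·0.146 + 0.27·0.068 = 0.10658 + 0.01836 = 0.12494
By total probability over the outer partition,
P(D) = 0.47·0.2056 + 0.15·0.0736 + 0.38·0.12494
      = 0.096632 + 0.01104 + 0.0474772 = 0.1551492

0.1551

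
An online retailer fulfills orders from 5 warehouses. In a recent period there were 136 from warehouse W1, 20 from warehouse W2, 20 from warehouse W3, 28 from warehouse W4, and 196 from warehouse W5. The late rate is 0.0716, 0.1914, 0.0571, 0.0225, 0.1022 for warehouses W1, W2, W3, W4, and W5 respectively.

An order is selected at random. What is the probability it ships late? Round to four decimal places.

Total: 136 + 20 + 20 + 28 + 196 = 400.
P(W1) = 136/400 = 0.34. P(W2) = 20/400 = 0.05. P(W3) = 20/400 = 0.05. P(W4) = 28/400 = 0.07. P(W5) = 196/400 = 0.49.
Summing over the partition,
P(L) = P(L|W1)·P(W1) + P(L|W2)·P(W2) + P(L|W3)·P(W3) + P(L|W4)·P(W4) + P(L|W5)·P(W5)
      = 0.0716·0.34 + 0.1914·0.05 + 0.0571·0.05 + 0.0225·0.07 + 0.1022·0.49
      = 0.024344 + 0.00957 + 0.002855 + 0.001575 + 0.050078 = 0.088422

0.0884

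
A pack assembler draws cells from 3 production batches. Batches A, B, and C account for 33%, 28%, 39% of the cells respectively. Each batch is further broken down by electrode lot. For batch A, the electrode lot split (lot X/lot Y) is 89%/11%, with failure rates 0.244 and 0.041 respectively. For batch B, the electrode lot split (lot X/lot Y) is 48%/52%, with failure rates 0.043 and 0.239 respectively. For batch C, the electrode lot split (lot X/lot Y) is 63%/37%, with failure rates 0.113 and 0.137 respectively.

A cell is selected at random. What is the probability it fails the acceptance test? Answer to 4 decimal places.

P(F) ≈ 0.1613

P(F|A) = 0.89·0.244 + 0.11·0.041 = 0.21716 + 0.00451 = 0.22167
P(F|B) = 0.48·0.043 + 0.52·0.239 = 0.02064 + 0.12428 = 0.14492
P(F|C) = 0.63·0.113 + 0.37·0.137 = 0.07119 + 0.05069 = 0.12188
By total probability over the outer partition,
P(F) = 0.33·0.22167 + 0.28·0.14492 + 0.39·0.12188
      = 0.0731511 + 0.0405776 + 0.0475332 = 0.1612619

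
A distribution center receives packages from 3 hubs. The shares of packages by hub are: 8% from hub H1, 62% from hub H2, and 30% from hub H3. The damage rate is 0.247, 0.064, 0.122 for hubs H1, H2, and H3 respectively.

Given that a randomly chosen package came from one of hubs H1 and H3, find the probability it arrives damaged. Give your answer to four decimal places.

0.1483

Let S = {H1, H3}.
P(S) = 0.08 + 0.3 = 0.38.
P(D ∩ S) = 0.247·0.08 + 0.122·0.3 = 0.01976 + 0.0366 = 0.05636.
P(D | S) = 0.05636 / 0.38 = 0.148316…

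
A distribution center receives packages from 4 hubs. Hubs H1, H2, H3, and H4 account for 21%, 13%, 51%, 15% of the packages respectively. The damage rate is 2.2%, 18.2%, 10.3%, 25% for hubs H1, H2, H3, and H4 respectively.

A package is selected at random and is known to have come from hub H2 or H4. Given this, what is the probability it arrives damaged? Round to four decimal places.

P(D|S) ≈ 0.2184

Let S = {H2, H4}.
P(S) = 0.13 + 0.15 = 0.28.
P(D ∩ S) = 0.182·0.13 + 0.25·0.15 = 0.02366 + 0.0375 = 0.06116.
P(D | S) = 0.06116 / 0.28 = 0.218429…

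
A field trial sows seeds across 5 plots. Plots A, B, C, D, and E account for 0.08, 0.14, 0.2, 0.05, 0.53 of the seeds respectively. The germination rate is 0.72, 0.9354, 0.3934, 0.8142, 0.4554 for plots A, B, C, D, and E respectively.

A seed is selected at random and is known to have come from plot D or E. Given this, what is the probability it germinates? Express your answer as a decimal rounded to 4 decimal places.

0.4863

Let S = {D, E}.
P(S) = 0.05 + 0.53 = 0.58.
P(G ∩ S) = 0.8142·0.05 + 0.4554·0.53 = 0.04071 + 0.241362 = 0.282072.
P(G | S) = 0.282072 / 0.58 = 0.486331…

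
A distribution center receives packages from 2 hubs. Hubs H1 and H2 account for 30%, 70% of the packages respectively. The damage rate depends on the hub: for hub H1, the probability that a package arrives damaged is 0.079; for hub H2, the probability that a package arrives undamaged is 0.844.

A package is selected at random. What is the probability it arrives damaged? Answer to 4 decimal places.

P(D) ≈ 0.1329

P(D|H2) = 1 − 0.844 = 0.156.
Using total probability over the partition,
P(D) = P(D|H1)·P(H1) + P(D|H2)·P(H2)
      = 0.079·0.3 + 0.156·0.7
      = 0.0237 + 0.1092 = 0.1329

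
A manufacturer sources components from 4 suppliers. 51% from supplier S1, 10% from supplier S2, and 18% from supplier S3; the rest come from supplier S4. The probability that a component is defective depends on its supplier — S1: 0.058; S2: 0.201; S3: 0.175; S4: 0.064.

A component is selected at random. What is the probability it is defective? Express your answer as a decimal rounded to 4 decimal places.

0.0946

P(S4) = 1 − (0.51 + 0.1 + 0.18) = 0.21.
P(D) = P(D|S1)·P(S1) + P(D|S2)·P(S2) + P(D|S3)·P(S3) + P(D|S4)·P(S4)
      = 0.058·0.51 + 0.201·0.1 + 0.175·0.18 + 0.064·0.21
      = 0.02958 + 0.0201 + 0.0315 + 0.01344 = 0.09462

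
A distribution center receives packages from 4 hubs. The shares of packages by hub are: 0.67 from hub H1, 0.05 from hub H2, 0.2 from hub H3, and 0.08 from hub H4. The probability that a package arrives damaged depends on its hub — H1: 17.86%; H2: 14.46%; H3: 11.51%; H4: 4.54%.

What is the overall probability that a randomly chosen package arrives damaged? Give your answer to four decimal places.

0.1535

Summing over the partition,
P(D) = P(D|H1)·P(H1) + P(D|H2)·P(H2) + P(D|H3)·P(H3) + P(D|H4)·P(H4)
      = 0.1786·0.67 + 0.1446·0.05 + 0.1151·0.2 + 0.0454·0.08
      = 0.119662 + 0.00723 + 0.02302 + 0.003632 = 0.153544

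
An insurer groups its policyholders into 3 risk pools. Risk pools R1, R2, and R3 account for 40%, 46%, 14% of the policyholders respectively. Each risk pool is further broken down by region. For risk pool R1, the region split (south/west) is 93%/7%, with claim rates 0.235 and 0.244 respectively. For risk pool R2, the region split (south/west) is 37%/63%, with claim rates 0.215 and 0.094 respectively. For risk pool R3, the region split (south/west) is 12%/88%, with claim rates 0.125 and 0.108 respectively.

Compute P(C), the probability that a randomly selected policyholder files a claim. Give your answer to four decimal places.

0.1735

P(C|R1) = 0.93·0.235 + 0.07·0.244 = 0.21855 + 0.01708 = 0.23563
P(C|R2) = 0.37·0.215 + 0.63·0.094 = 0.07955 + 0.05922 = 0.13877
P(C|R3) = 0.12·0.125 + 0.88·0.108 = 0.015 + 0.09504 = 0.11004
By total probability over the outer partition,
P(C) = 0.4·0.23563 + 0.46·0.13877 + 0.14·0.11004
      = 0.094252 + 0.0638342 + 0.0154056 = 0.1734918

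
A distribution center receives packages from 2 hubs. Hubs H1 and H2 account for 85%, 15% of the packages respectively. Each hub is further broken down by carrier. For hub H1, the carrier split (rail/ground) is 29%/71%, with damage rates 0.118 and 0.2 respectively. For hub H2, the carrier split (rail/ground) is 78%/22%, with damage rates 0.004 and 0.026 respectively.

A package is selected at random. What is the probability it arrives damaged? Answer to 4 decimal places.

P(D|H1) = 0.29·0.118 + 0.71·0.2 = 0.03422 + 0.142 = 0.17622
P(D|H2) = 0.78·0.004 + 0.22·0.026 = 0.00312 + 0.00572 = 0.00884
By total probability over the outer partition,
P(D) = 0.85·0.17622 + 0.15·0.00884
      = 0.149787 + 0.001326 = 0.151113

0.1511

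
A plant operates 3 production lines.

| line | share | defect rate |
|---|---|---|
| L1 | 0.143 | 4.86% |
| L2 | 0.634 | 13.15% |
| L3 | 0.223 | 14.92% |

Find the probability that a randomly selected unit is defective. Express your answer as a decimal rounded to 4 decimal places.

P(D) ≈ 0.1236

P(D) = P(D|L1)·P(L1) + P(D|L2)·P(L2) + P(D|L3)·P(L3)
      = 0.0486·0.143 + 0.1315·0.634 + 0.1492·0.223
      = 0.0069498 + 0.083371 + 0.0332716 = 0.1235924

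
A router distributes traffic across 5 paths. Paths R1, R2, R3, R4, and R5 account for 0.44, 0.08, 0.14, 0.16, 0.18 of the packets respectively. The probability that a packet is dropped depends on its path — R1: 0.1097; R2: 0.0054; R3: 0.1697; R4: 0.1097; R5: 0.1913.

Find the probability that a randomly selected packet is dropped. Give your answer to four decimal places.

P(L) ≈ 0.1244

P(L) = P(L|R1)·P(R1) + P(L|R2)·P(R2) + P(L|R3)·P(R3) + P(L|R4)·P(R4) + P(L|R5)·P(R5)
      = 0.1097·0.44 + 0.0054·0.08 + 0.1697·0.14 + 0.1097·0.16 + 0.1913·0.18
      = 0.048268 + 0.000432 + 0.023758 + 0.017552 + 0.034434 = 0.124444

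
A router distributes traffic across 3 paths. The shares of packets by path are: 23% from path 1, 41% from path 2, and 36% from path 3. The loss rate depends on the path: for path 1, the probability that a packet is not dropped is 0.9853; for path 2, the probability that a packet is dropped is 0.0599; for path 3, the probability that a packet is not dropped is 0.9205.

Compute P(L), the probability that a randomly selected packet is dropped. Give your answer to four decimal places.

P(L|1) = 1 − 0.9853 = 0.0147.
P(L|3) = 1 − 0.9205 = 0.0795.
Using total probability over the partition,
P(L) = P(L|1)·P(1) + P(L|2)·P(2) + P(L|3)·P(3)
      = 0.0147·0.23 + 0.0599·0.41 + 0.0795·0.36
      = 0.003381 + 0.024559 + 0.02862 = 0.05656

0.0566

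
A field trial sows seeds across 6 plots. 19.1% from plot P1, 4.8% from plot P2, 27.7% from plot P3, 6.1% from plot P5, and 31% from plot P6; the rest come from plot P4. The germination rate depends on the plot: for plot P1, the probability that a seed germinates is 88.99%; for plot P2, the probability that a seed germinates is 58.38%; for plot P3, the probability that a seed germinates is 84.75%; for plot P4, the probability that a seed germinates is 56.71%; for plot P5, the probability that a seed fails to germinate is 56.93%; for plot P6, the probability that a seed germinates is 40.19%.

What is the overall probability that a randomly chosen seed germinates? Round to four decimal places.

P(P4) = 1 − (0.191 + 0.048 + 0.277 + 0.061 + 0.31) = 0.113.
P(G|P5) = 1 − 0.5693 = 0.4307.
P(G) = P(G|P1)·P(P1) + P(G|P2)·P(P2) + P(G|P3)·P(P3) + P(G|P4)·P(P4) + P(G|P5)·P(P5) + P(G|P6)·P(P6)
      = 0.8899·0.191 + 0.5838·0.048 + 0.8475·0.277 + 0.5671·0.113 + 0.4307·0.061 + 0.4019·0.31
      = 0.1699709 + 0.0280224 + 0.2347575 + 0.0640823 + 0.0262727 + 0.124589 = 0.6476948

0.6477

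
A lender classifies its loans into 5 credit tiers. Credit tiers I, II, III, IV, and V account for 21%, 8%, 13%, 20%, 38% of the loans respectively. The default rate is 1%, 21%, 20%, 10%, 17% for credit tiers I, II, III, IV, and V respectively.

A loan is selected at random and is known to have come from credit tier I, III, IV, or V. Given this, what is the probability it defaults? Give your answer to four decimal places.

Let S = {I, III, IV, V}.
P(S) = 0.21 + 0.13 + 0.2 + 0.38 = 0.92.
P(D ∩ S) = 0.01·0.21 + 0.2·0.13 + 0.1·0.2 + 0.17·0.38 = 0.0021 + 0.026 + 0.02 + 0.0646 = 0.1127.
P(D | S) = 0.1127 / 0.92 = 0.122500…

P(D|S) ≈ 0.1225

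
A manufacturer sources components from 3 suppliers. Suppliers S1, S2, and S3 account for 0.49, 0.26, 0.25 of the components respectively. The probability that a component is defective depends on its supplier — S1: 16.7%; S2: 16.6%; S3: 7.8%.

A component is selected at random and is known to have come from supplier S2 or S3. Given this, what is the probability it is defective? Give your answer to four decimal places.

P(D|S) ≈ 0.1229

Let S = {S2, S3}.
P(S) = 0.26 + 0.25 = 0.51.
P(D ∩ S) = 0.166·0.26 + 0.078·0.25 = 0.04316 + 0.0195 = 0.06266.
P(D | S) = 0.06266 / 0.51 = 0.122863…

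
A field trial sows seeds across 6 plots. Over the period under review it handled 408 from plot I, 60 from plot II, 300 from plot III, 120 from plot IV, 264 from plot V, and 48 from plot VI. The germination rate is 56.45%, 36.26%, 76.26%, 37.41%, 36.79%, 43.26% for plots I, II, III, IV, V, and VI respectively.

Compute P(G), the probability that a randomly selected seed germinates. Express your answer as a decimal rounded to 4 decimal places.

P(G) ≈ 0.5364

Total: 408 + 60 + 300 + 120 + 264 + 48 = 1200.
P(I) = 408/1200 = 0.34. P(II) = 60/1200 = 0.05. P(III) = 300/1200 = 0.25. P(IV) = 120/1200 = 0.1. P(V) = 264/1200 = 0.22. P(VI) = 48/1200 = 0.04.
Summing over the partition,
P(G) = P(G|I)·P(I) + P(G|II)·P(II) + P(G|III)·P(III) + P(G|IV)·P(IV) + P(G|V)·P(V) + P(G|VI)·P(VI)
      = 0.5645·0.34 + 0.3626·0.05 + 0.7626·0.25 + 0.3741·0.1 + 0.3679·0.22 + 0.4326·0.04
      = 0.19193 + 0.01813 + 0.19065 + 0.03741 + 0.080938 + 0.017304 = 0.536362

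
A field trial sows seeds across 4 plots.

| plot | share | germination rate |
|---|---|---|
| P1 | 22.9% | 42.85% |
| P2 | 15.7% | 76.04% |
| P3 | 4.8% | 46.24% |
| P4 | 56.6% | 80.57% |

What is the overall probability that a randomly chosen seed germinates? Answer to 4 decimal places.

P(G) ≈ 0.6957

Summing over the partition,
P(G) = P(G|P1)·P(P1) + P(G|P2)·P(P2) + P(G|P3)·P(P3) + P(G|P4)·P(P4)
      = 0.4285·0.229 + 0.7604·0.157 + 0.4624·0.048 + 0.8057·0.566
      = 0.0981265 + 0.1193828 + 0.0221952 + 0.4560262 = 0.6957307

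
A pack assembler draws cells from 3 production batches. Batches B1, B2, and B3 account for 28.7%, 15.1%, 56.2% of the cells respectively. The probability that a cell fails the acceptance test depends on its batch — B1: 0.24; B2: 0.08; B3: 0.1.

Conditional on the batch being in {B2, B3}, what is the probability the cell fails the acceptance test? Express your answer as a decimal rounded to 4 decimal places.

0.0958

Let S = {B2, B3}.
P(S) = 0.151 + 0.562 = 0.713.
P(F ∩ S) = 0.08·0.151 + 0.1·0.562 = 0.01208 + 0.0562 = 0.06828.
P(F | S) = 0.06828 / 0.713 = 0.095764…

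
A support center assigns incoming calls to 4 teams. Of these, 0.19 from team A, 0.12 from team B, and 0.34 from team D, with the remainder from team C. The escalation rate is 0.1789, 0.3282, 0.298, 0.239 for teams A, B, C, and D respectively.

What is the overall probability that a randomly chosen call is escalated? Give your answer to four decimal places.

P(C) = 1 − (0.19 + 0.12 + 0.34) = 0.35.
P(E) = P(E|A)·P(A) + P(E|B)·P(B) + P(E|C)·P(C) + P(E|D)·P(D)
      = 0.1789·0.19 + 0.3282·0.12 + 0.298·0.35 + 0.239·0.34
      = 0.033991 + 0.039384 + 0.1043 + 0.08126 = 0.258935

0.2589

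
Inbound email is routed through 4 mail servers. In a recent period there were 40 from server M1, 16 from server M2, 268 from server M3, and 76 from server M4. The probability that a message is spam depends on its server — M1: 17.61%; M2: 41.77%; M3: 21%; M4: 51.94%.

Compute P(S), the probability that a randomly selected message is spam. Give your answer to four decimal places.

0.2737

Total: 40 + 16 + 268 + 76 = 400.
P(M1) = 40/400 = 0.1. P(M2) = 16/400 = 0.04. P(M3) = 268/400 = 0.67. P(M4) = 76/400 = 0.19.
By the law of total probability,
P(S) = P(S|M1)·P(M1) + P(S|M2)·P(M2) + P(S|M3)·P(M3) + P(S|M4)·P(M4)
      = 0.1761·0.1 + 0.4177·0.04 + 0.21·0.67 + 0.5194·0.19
      = 0.01761 + 0.016708 + 0.1407 + 0.098686 = 0.273704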